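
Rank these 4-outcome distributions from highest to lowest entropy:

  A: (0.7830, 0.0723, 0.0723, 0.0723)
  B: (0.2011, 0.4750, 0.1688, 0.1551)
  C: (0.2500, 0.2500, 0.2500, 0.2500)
C > B > A

Key insight: Entropy is maximized by uniform distributions and minimized by concentrated distributions.

- Uniform distributions have maximum entropy log₂(4) = 2.0000 bits
- The more "peaked" or concentrated a distribution, the lower its entropy

Entropies:
  H(A) = 1.0986 bits
  H(B) = 1.8258 bits
  H(C) = 2.0000 bits

Ranking: C > B > A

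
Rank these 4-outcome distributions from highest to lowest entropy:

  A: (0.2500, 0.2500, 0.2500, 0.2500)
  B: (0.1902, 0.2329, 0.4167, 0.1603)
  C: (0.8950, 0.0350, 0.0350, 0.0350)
A > B > C

Key insight: Entropy is maximized by uniform distributions and minimized by concentrated distributions.

- Uniform distributions have maximum entropy log₂(4) = 2.0000 bits
- The more "peaked" or concentrated a distribution, the lower its entropy

Entropies:
  H(A) = 2.0000 bits
  H(B) = 1.8946 bits
  H(C) = 0.6511 bits

Ranking: A > B > C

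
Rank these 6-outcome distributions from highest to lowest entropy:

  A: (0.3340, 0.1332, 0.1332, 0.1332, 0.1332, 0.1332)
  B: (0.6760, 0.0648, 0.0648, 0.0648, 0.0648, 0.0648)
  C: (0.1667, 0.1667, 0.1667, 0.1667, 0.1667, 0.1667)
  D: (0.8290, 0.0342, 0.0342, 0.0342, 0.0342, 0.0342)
C > A > B > D

Key insight: Entropy is maximized by uniform distributions and minimized by concentrated distributions.

Entropies:
  H(A) = 2.4654 bits
  H(B) = 1.6610 bits
  H(C) = 2.5850 bits
  H(D) = 1.0570 bits

Ranking: C > A > B > D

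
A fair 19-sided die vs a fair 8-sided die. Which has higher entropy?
19-sided die

Both are uniform distributions; for uniform over n outcomes, H = log₂(n). H(19-sided) = log₂(19) = 4.248 bits and H(8-sided) = log₂(8) = 3.000 bits. More outcomes in a uniform distribution means higher entropy.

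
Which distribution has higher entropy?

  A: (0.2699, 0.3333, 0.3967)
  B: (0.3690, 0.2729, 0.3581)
B

Both distributions are close to uniform, making this a harder comparison.

H(A) = 1.5675 bits
H(B) = 1.5726 bits

The distribution closer to uniform has higher entropy.
Answer: B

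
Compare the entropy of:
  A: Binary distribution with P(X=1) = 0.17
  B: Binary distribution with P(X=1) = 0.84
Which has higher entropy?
A

For binary distributions, entropy is maximized at p=0.5 and decreases as p moves toward 0 or 1.

H(A) = H(0.17) = 0.6577 bits
H(B) = H(0.84) = 0.6343 bits

Distribution A (p=0.17) is closer to uniform (p=0.5), so it has higher entropy.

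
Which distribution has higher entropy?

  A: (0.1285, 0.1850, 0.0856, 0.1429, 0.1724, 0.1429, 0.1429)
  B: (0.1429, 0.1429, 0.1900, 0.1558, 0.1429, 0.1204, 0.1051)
B

Both distributions are close to uniform, making this a harder comparison.

H(A) = 2.7746 bits
H(B) = 2.7858 bits

The distribution closer to uniform has higher entropy.
Answer: B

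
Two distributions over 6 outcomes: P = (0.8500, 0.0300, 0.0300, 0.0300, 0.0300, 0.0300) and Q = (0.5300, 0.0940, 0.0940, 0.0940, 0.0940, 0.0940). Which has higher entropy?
Q

P is highly concentrated on one outcome (85%), making it nearly deterministic. Q spreads its mass more evenly (max 53%). The more spread-out distribution has higher entropy: H(P) ≈ 0.958 bits, H(Q) ≈ 2.089 bits.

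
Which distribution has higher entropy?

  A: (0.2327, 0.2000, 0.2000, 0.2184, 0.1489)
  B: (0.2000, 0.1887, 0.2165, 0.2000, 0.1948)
B

Both distributions are close to uniform, making this a harder comparison.

H(A) = 2.3067 bits
H(B) = 2.3204 bits

The distribution closer to uniform has higher entropy.
Answer: B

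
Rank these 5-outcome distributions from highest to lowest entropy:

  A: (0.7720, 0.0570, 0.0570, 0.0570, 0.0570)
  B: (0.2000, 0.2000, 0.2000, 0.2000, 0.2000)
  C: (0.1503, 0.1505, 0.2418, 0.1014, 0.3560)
B > C > A

Key insight: Entropy is maximized by uniform distributions and minimized by concentrated distributions.

- Uniform distributions have maximum entropy log₂(5) = 2.3219 bits
- The more "peaked" or concentrated a distribution, the lower its entropy

Entropies:
  H(A) = 1.2305 bits
  H(B) = 2.3219 bits
  H(C) = 2.1826 bits

Ranking: B > C > A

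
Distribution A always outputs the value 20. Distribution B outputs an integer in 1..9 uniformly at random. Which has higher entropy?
B

A is deterministic, so H(A) = 0. B is uniform over 9 outcomes, so H(B) = log₂(9) = 3.170 bits. Any distribution with genuine randomness has higher entropy than a deterministic one.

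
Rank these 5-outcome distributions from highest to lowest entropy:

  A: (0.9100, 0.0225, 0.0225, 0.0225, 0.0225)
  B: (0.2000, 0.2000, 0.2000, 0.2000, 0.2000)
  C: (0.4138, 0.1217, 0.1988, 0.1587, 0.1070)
B > C > A

Key insight: Entropy is maximized by uniform distributions and minimized by concentrated distributions.

- Uniform distributions have maximum entropy log₂(5) = 2.3219 bits
- The more "peaked" or concentrated a distribution, the lower its entropy

Entropies:
  H(A) = 0.6165 bits
  H(B) = 2.3219 bits
  H(C) = 2.1263 bits

Ranking: B > C > A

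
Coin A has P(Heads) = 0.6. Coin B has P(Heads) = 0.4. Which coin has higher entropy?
Equal

For binary distributions, entropy is maximized at p=0.5 and decreases as p moves toward 0 or 1.

H(A) = H(0.6) = 0.9710 bits
H(B) = H(0.4) = 0.9710 bits

Both distributions are equally far from uniform (|0.6-0.5| = |0.4-0.5|), so they have the same entropy.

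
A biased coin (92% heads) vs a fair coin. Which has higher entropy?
Fair coin

The fair coin is uniform (p=0.5), maximizing binary entropy at 1 bit. The biased coin has H(0.92) ≈ 0.402 bits — its outcome is more predictable, so its entropy is lower.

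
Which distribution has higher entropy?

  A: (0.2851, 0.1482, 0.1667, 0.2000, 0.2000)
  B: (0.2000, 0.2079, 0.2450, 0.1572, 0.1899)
B

Both distributions are close to uniform, making this a harder comparison.

H(A) = 2.2840 bits
H(B) = 2.3074 bits

The distribution closer to uniform has higher entropy.
Answer: B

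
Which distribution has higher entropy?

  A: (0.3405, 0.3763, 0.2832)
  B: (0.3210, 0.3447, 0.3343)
B

Both distributions are close to uniform, making this a harder comparison.

H(A) = 1.5753 bits
H(B) = 1.5844 bits

The distribution closer to uniform has higher entropy.
Answer: B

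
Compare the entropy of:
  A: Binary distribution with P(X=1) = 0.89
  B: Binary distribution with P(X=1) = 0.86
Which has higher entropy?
B

For binary distributions, entropy is maximized at p=0.5 and decreases as p moves toward 0 or 1.

H(A) = H(0.89) = 0.4999 bits
H(B) = H(0.86) = 0.5842 bits

Distribution B (p=0.86) is closer to uniform (p=0.5), so it has higher entropy.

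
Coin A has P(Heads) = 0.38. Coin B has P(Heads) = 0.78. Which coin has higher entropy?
A

For binary distributions, entropy is maximized at p=0.5 and decreases as p moves toward 0 or 1.

H(A) = H(0.38) = 0.9580 bits
H(B) = H(0.78) = 0.7602 bits

Distribution A (p=0.38) is closer to uniform (p=0.5), so it has higher entropy.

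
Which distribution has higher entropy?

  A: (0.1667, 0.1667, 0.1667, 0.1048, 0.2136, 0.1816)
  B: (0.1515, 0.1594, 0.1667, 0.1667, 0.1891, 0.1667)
B

Both distributions are close to uniform, making this a harder comparison.

H(A) = 2.5562 bits
H(B) = 2.5816 bits

The distribution closer to uniform has higher entropy.
Answer: B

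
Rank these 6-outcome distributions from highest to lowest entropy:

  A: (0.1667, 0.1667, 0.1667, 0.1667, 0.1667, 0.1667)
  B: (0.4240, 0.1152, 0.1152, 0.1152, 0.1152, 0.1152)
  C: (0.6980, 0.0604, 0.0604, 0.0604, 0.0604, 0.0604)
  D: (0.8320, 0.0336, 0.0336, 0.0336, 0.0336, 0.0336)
A > B > C > D

Key insight: Entropy is maximized by uniform distributions and minimized by concentrated distributions.

Entropies:
  H(A) = 2.5850 bits
  H(B) = 2.3207 bits
  H(C) = 1.5849 bits
  H(D) = 1.0432 bits

Ranking: A > B > C > D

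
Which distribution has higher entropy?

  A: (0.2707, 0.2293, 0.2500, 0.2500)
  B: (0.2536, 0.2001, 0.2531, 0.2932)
A

Both distributions are close to uniform, making this a harder comparison.

H(A) = 1.9975 bits
H(B) = 1.9871 bits

The distribution closer to uniform has higher entropy.
Answer: A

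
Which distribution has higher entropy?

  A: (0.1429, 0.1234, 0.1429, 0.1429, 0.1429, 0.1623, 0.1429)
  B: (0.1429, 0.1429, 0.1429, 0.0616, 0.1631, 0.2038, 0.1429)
A

Both distributions are close to uniform, making this a harder comparison.

H(A) = 2.8035 bits
H(B) = 2.7464 bits

The distribution closer to uniform has higher entropy.
Answer: A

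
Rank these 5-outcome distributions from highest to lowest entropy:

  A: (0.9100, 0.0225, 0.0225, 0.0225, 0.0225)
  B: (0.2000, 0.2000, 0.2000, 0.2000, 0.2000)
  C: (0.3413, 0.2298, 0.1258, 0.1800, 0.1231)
B > C > A

Key insight: Entropy is maximized by uniform distributions and minimized by concentrated distributions.

- Uniform distributions have maximum entropy log₂(5) = 2.3219 bits
- The more "peaked" or concentrated a distribution, the lower its entropy

Entropies:
  H(A) = 0.6165 bits
  H(B) = 2.3219 bits
  H(C) = 2.2104 bits

Ranking: B > C > A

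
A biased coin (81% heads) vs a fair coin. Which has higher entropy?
Fair coin

The fair coin is uniform (p=0.5), maximizing binary entropy at 1 bit. The biased coin has H(0.81) ≈ 0.701 bits — its outcome is more predictable, so its entropy is lower.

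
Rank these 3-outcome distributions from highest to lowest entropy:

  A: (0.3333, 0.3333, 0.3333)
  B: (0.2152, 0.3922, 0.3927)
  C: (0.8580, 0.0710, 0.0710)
A > B > C

Key insight: Entropy is maximized by uniform distributions and minimized by concentrated distributions.

- Uniform distributions have maximum entropy log₂(3) = 1.5850 bits
- The more "peaked" or concentrated a distribution, the lower its entropy

Entropies:
  H(A) = 1.5850 bits
  H(B) = 1.5361 bits
  H(C) = 0.7315 bits

Ranking: A > B > C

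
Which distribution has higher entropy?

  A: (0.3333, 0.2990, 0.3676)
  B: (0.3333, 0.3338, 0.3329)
B

Both distributions are close to uniform, making this a harder comparison.

H(A) = 1.5799 bits
H(B) = 1.5850 bits

The distribution closer to uniform has higher entropy.
Answer: B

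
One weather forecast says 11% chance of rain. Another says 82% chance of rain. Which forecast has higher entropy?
82% forecast

Treat each forecast as a Bernoulli distribution. Binary entropy is maximized at p=0.5 and falls off symmetrically toward 0 or 1. The 82% forecast is closer to 50%, so it is more uncertain. H(11%) ≈ 0.500 bits, H(82%) ≈ 0.680 bits.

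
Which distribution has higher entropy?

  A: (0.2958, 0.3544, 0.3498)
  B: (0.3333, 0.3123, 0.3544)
B

Both distributions are close to uniform, making this a harder comparison.

H(A) = 1.5803 bits
H(B) = 1.5830 bits

The distribution closer to uniform has higher entropy.
Answer: B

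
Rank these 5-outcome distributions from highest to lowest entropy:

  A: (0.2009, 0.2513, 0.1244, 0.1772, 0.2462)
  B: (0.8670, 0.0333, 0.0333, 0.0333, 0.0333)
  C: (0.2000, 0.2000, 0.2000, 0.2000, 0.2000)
C > A > B

Key insight: Entropy is maximized by uniform distributions and minimized by concentrated distributions.

- Uniform distributions have maximum entropy log₂(5) = 2.3219 bits
- The more "peaked" or concentrated a distribution, the lower its entropy

Entropies:
  H(A) = 2.2802 bits
  H(B) = 0.8316 bits
  H(C) = 2.3219 bits

Ranking: C > A > B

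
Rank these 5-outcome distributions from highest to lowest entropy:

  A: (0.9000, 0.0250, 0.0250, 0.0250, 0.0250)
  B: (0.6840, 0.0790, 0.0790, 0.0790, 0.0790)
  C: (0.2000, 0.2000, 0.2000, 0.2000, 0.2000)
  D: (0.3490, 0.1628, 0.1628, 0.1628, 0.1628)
C > D > B > A

Key insight: Entropy is maximized by uniform distributions and minimized by concentrated distributions.

Entropies:
  H(A) = 0.6690 bits
  H(B) = 1.5320 bits
  H(C) = 2.3219 bits
  H(D) = 2.2352 bits

Ranking: C > D > B > A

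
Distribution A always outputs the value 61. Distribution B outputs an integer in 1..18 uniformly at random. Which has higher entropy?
B

A is deterministic, so H(A) = 0. B is uniform over 18 outcomes, so H(B) = log₂(18) = 4.170 bits. Any distribution with genuine randomness has higher entropy than a deterministic one.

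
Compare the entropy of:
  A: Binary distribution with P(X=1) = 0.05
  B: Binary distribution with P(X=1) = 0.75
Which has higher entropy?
B

For binary distributions, entropy is maximized at p=0.5 and decreases as p moves toward 0 or 1.

H(A) = H(0.05) = 0.2864 bits
H(B) = H(0.75) = 0.8113 bits

Distribution B (p=0.75) is closer to uniform (p=0.5), so it has higher entropy.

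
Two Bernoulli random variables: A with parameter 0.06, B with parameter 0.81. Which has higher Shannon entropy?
B

For binary distributions, entropy is maximized at p=0.5 and decreases as p moves toward 0 or 1.

H(A) = H(0.06) = 0.3274 bits
H(B) = H(0.81) = 0.7015 bits

Distribution B (p=0.81) is closer to uniform (p=0.5), so it has higher entropy.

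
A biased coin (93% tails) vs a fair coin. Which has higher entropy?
Fair coin

The fair coin is uniform (p=0.5), maximizing binary entropy at 1 bit. The biased coin has H(0.93) ≈ 0.366 bits — its outcome is more predictable, so its entropy is lower.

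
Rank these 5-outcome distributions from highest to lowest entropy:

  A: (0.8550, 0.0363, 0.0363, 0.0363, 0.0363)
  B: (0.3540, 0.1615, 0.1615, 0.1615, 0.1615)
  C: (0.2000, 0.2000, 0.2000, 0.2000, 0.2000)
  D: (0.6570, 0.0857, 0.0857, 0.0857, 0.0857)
C > B > D > A

Key insight: Entropy is maximized by uniform distributions and minimized by concentrated distributions.

Entropies:
  H(A) = 0.8872 bits
  H(B) = 2.2296 bits
  H(C) = 2.3219 bits
  H(D) = 1.6137 bits

Ranking: C > B > D > A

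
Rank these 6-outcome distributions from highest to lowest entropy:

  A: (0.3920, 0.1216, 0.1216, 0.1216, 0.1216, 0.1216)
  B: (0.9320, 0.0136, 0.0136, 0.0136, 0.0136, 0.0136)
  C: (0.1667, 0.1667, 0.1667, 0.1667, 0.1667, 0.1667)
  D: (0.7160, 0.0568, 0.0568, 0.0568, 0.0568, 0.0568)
C > A > D > B

Key insight: Entropy is maximized by uniform distributions and minimized by concentrated distributions.

Entropies:
  H(A) = 2.3778 bits
  H(B) = 0.5163 bits
  H(C) = 2.5850 bits
  H(D) = 1.5203 bits

Ranking: C > A > D > B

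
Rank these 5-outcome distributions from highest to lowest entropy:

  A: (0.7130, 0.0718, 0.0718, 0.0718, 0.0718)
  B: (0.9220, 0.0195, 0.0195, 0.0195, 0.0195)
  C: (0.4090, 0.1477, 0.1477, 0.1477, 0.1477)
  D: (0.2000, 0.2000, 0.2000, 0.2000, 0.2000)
D > C > A > B

Key insight: Entropy is maximized by uniform distributions and minimized by concentrated distributions.

Entropies:
  H(A) = 1.4388 bits
  H(B) = 0.5511 bits
  H(C) = 2.1580 bits
  H(D) = 2.3219 bits

Ranking: D > C > A > B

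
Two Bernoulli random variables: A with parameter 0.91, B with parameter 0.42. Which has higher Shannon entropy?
B

For binary distributions, entropy is maximized at p=0.5 and decreases as p moves toward 0 or 1.

H(A) = H(0.91) = 0.4365 bits
H(B) = H(0.42) = 0.9815 bits

Distribution B (p=0.42) is closer to uniform (p=0.5), so it has higher entropy.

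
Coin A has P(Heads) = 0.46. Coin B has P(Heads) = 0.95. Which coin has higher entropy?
A

For binary distributions, entropy is maximized at p=0.5 and decreases as p moves toward 0 or 1.

H(A) = H(0.46) = 0.9954 bits
H(B) = H(0.95) = 0.2864 bits

Distribution A (p=0.46) is closer to uniform (p=0.5), so it has higher entropy.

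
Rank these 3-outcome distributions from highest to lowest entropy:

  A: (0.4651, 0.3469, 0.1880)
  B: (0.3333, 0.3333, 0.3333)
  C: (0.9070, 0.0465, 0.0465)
B > A > C

Key insight: Entropy is maximized by uniform distributions and minimized by concentrated distributions.

- Uniform distributions have maximum entropy log₂(3) = 1.5850 bits
- The more "peaked" or concentrated a distribution, the lower its entropy

Entropies:
  H(A) = 1.4968 bits
  H(B) = 1.5850 bits
  H(C) = 0.5394 bits

Ranking: B > A > C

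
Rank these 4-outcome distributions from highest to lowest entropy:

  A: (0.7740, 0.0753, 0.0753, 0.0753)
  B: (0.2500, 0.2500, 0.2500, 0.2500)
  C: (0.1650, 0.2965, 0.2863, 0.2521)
B > C > A

Key insight: Entropy is maximized by uniform distributions and minimized by concentrated distributions.

- Uniform distributions have maximum entropy log₂(4) = 2.0000 bits
- The more "peaked" or concentrated a distribution, the lower its entropy

Entropies:
  H(A) = 1.1292 bits
  H(B) = 2.0000 bits
  H(C) = 1.9668 bits

Ranking: B > C > A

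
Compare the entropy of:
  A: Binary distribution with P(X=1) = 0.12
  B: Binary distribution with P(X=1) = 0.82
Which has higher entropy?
B

For binary distributions, entropy is maximized at p=0.5 and decreases as p moves toward 0 or 1.

H(A) = H(0.12) = 0.5294 bits
H(B) = H(0.82) = 0.6801 bits

Distribution B (p=0.82) is closer to uniform (p=0.5), so it has higher entropy.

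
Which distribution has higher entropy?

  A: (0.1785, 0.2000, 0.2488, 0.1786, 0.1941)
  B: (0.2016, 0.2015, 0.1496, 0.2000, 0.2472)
A

Both distributions are close to uniform, making this a harder comparison.

H(A) = 2.3104 bits
H(B) = 2.3044 bits

The distribution closer to uniform has higher entropy.
Answer: A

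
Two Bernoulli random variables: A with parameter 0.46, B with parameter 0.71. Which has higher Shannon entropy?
A

For binary distributions, entropy is maximized at p=0.5 and decreases as p moves toward 0 or 1.

H(A) = H(0.46) = 0.9954 bits
H(B) = H(0.71) = 0.8687 bits

Distribution A (p=0.46) is closer to uniform (p=0.5), so it has higher entropy.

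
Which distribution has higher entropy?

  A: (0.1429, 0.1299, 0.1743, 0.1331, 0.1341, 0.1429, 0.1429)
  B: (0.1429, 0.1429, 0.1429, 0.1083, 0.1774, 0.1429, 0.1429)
A

Both distributions are close to uniform, making this a harder comparison.

H(A) = 2.8009 bits
H(B) = 2.7952 bits

The distribution closer to uniform has higher entropy.
Answer: A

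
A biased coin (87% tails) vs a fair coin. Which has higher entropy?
Fair coin

The fair coin is uniform (p=0.5), maximizing binary entropy at 1 bit. The biased coin has H(0.87) ≈ 0.557 bits — its outcome is more predictable, so its entropy is lower.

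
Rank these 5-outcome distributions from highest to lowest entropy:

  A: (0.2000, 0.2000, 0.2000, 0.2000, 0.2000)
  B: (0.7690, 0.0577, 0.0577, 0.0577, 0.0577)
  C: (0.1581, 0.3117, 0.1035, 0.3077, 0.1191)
A > C > B

Key insight: Entropy is maximized by uniform distributions and minimized by concentrated distributions.

- Uniform distributions have maximum entropy log₂(5) = 2.3219 bits
- The more "peaked" or concentrated a distribution, the lower its entropy

Entropies:
  H(A) = 2.3219 bits
  H(B) = 1.2418 bits
  H(C) = 2.1723 bits

Ranking: A > C > B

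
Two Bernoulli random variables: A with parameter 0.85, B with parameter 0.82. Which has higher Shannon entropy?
B

For binary distributions, entropy is maximized at p=0.5 and decreases as p moves toward 0 or 1.

H(A) = H(0.85) = 0.6098 bits
H(B) = H(0.82) = 0.6801 bits

Distribution B (p=0.82) is closer to uniform (p=0.5), so it has higher entropy.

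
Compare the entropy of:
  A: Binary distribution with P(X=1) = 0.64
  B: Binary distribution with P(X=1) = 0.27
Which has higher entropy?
A

For binary distributions, entropy is maximized at p=0.5 and decreases as p moves toward 0 or 1.

H(A) = H(0.64) = 0.9427 bits
H(B) = H(0.27) = 0.8415 bits

Distribution A (p=0.64) is closer to uniform (p=0.5), so it has higher entropy.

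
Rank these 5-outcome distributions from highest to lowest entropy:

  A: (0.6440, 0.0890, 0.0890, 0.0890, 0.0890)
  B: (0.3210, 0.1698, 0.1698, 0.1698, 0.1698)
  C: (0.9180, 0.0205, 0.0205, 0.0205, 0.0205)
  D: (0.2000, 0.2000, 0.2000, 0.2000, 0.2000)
D > B > A > C

Key insight: Entropy is maximized by uniform distributions and minimized by concentrated distributions.

Entropies:
  H(A) = 1.6513 bits
  H(B) = 2.2635 bits
  H(C) = 0.5732 bits
  H(D) = 2.3219 bits

Ranking: D > B > A > C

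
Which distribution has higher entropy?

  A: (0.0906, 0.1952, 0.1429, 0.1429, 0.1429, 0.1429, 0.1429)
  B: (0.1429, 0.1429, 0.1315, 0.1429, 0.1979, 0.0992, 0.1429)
B

Both distributions are close to uniform, making this a harder comparison.

H(A) = 2.7791 bits
H(B) = 2.7822 bits

The distribution closer to uniform has higher entropy.
Answer: B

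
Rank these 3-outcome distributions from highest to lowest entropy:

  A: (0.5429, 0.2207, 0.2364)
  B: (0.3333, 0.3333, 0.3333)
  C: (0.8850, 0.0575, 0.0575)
B > A > C

Key insight: Entropy is maximized by uniform distributions and minimized by concentrated distributions.

- Uniform distributions have maximum entropy log₂(3) = 1.5850 bits
- The more "peaked" or concentrated a distribution, the lower its entropy

Entropies:
  H(A) = 1.4513 bits
  H(B) = 1.5850 bits
  H(C) = 0.6298 bits

Ranking: B > A > C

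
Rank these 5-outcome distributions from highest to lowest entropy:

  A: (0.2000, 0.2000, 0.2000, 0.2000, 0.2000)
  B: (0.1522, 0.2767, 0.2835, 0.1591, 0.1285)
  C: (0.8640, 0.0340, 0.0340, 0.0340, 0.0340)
A > B > C

Key insight: Entropy is maximized by uniform distributions and minimized by concentrated distributions.

- Uniform distributions have maximum entropy log₂(5) = 2.3219 bits
- The more "peaked" or concentrated a distribution, the lower its entropy

Entropies:
  H(A) = 2.3219 bits
  H(B) = 2.2441 bits
  H(C) = 0.8457 bits

Ranking: A > B > C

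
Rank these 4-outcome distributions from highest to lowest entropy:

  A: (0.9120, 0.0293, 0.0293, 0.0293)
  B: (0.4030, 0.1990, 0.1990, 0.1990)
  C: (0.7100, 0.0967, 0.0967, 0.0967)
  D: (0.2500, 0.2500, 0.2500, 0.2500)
D > B > C > A

Key insight: Entropy is maximized by uniform distributions and minimized by concentrated distributions.

Entropies:
  H(A) = 0.5692 bits
  H(B) = 1.9189 bits
  H(C) = 1.3284 bits
  H(D) = 2.0000 bits

Ranking: D > B > C > A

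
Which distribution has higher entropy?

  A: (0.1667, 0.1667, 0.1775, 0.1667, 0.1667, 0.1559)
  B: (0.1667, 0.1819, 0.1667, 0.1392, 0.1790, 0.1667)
A

Both distributions are close to uniform, making this a harder comparison.

H(A) = 2.5840 bits
H(B) = 2.5799 bits

The distribution closer to uniform has higher entropy.
Answer: A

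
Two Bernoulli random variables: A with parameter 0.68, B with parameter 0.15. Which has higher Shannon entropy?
A

For binary distributions, entropy is maximized at p=0.5 and decreases as p moves toward 0 or 1.

H(A) = H(0.68) = 0.9044 bits
H(B) = H(0.15) = 0.6098 bits

Distribution A (p=0.68) is closer to uniform (p=0.5), so it has higher entropy.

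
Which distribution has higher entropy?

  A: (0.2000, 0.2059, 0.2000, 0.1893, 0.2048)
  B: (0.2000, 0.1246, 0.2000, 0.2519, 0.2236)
A

Both distributions are close to uniform, making this a harder comparison.

H(A) = 2.3213 bits
H(B) = 2.2873 bits

The distribution closer to uniform has higher entropy.
Answer: A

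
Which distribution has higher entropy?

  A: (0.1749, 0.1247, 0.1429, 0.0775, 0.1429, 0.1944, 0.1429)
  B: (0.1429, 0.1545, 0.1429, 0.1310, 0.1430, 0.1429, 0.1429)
B

Both distributions are close to uniform, making this a harder comparison.

H(A) = 2.7628 bits
H(B) = 2.8060 bits

The distribution closer to uniform has higher entropy.
Answer: B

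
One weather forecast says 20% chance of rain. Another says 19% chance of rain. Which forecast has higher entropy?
20% forecast

Treat each forecast as a Bernoulli distribution. Binary entropy is maximized at p=0.5 and falls off symmetrically toward 0 or 1. The 20% forecast is closer to 50%, so it is more uncertain. H(20%) ≈ 0.722 bits, H(19%) ≈ 0.701 bits.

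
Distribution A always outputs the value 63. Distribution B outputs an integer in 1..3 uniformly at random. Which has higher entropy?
B

A is deterministic, so H(A) = 0. B is uniform over 3 outcomes, so H(B) = log₂(3) = 1.585 bits. Any distribution with genuine randomness has higher entropy than a deterministic one.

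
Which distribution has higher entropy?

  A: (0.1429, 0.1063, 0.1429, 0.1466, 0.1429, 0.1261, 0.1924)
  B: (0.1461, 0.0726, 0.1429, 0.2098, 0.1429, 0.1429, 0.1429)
A

Both distributions are close to uniform, making this a harder comparison.

H(A) = 2.7872 bits
H(B) = 2.7571 bits

The distribution closer to uniform has higher entropy.
Answer: A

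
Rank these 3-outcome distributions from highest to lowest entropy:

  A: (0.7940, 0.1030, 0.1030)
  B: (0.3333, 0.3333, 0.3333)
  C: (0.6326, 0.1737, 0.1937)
B > C > A

Key insight: Entropy is maximized by uniform distributions and minimized by concentrated distributions.

- Uniform distributions have maximum entropy log₂(3) = 1.5850 bits
- The more "peaked" or concentrated a distribution, the lower its entropy

Entropies:
  H(A) = 0.9398 bits
  H(B) = 1.5850 bits
  H(C) = 1.3153 bits

Ranking: B > C > A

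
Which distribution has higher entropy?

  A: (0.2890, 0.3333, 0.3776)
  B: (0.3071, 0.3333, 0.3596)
B

Both distributions are close to uniform, making this a harder comparison.

H(A) = 1.5764 bits
H(B) = 1.5820 bits

The distribution closer to uniform has higher entropy.
Answer: B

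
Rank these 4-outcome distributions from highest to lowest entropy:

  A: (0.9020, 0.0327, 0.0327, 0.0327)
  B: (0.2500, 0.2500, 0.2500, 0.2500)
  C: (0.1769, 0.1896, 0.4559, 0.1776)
B > C > A

Key insight: Entropy is maximized by uniform distributions and minimized by concentrated distributions.

- Uniform distributions have maximum entropy log₂(4) = 2.0000 bits
- The more "peaked" or concentrated a distribution, the lower its entropy

Entropies:
  H(A) = 0.6179 bits
  H(B) = 2.0000 bits
  H(C) = 1.8564 bits

Ranking: B > C > A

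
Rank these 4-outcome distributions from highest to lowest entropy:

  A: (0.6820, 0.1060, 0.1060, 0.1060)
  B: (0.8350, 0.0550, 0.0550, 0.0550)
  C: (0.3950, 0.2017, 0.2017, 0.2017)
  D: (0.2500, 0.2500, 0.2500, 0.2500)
D > C > A > B

Key insight: Entropy is maximized by uniform distributions and minimized by concentrated distributions.

Entropies:
  H(A) = 1.4062 bits
  H(B) = 0.9077 bits
  H(C) = 1.9269 bits
  H(D) = 2.0000 bits

Ranking: D > C > A > B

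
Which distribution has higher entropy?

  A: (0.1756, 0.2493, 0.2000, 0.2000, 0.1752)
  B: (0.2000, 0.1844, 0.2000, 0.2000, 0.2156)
B

Both distributions are close to uniform, making this a harder comparison.

H(A) = 2.3092 bits
H(B) = 2.3202 bits

The distribution closer to uniform has higher entropy.
Answer: B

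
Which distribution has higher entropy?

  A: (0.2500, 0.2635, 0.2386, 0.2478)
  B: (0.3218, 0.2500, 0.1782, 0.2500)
A

Both distributions are close to uniform, making this a harder comparison.

H(A) = 1.9991 bits
H(B) = 1.9698 bits

The distribution closer to uniform has higher entropy.
Answer: A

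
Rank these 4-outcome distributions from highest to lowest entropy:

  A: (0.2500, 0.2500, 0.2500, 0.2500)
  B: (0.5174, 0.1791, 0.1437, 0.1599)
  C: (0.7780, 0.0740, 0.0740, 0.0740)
A > B > C

Key insight: Entropy is maximized by uniform distributions and minimized by concentrated distributions.

- Uniform distributions have maximum entropy log₂(4) = 2.0000 bits
- The more "peaked" or concentrated a distribution, the lower its entropy

Entropies:
  H(A) = 2.0000 bits
  H(B) = 1.7613 bits
  H(C) = 1.1157 bits

Ranking: A > B > C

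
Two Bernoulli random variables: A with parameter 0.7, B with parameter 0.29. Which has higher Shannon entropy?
A

For binary distributions, entropy is maximized at p=0.5 and decreases as p moves toward 0 or 1.

H(A) = H(0.7) = 0.8813 bits
H(B) = H(0.29) = 0.8687 bits

Distribution A (p=0.7) is closer to uniform (p=0.5), so it has higher entropy.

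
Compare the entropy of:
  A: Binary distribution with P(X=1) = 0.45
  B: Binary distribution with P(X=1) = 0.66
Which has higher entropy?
A

For binary distributions, entropy is maximized at p=0.5 and decreases as p moves toward 0 or 1.

H(A) = H(0.45) = 0.9928 bits
H(B) = H(0.66) = 0.9248 bits

Distribution A (p=0.45) is closer to uniform (p=0.5), so it has higher entropy.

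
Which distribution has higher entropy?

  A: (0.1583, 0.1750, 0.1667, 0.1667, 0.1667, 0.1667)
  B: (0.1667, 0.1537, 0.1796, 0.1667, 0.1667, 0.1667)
A

Both distributions are close to uniform, making this a harder comparison.

H(A) = 2.5844 bits
H(B) = 2.5835 bits

The distribution closer to uniform has higher entropy.
Answer: A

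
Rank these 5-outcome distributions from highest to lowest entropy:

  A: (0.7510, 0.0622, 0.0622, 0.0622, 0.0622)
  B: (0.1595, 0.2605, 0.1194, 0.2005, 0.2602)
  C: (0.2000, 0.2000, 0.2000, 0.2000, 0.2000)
C > B > A

Key insight: Entropy is maximized by uniform distributions and minimized by concentrated distributions.

- Uniform distributions have maximum entropy log₂(5) = 2.3219 bits
- The more "peaked" or concentrated a distribution, the lower its entropy

Entropies:
  H(A) = 1.3077 bits
  H(B) = 2.2642 bits
  H(C) = 2.3219 bits

Ranking: C > B > A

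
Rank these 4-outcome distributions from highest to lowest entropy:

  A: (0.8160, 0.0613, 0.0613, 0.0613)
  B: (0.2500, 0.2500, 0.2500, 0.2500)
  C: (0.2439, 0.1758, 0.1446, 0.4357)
B > C > A

Key insight: Entropy is maximized by uniform distributions and minimized by concentrated distributions.

- Uniform distributions have maximum entropy log₂(4) = 2.0000 bits
- The more "peaked" or concentrated a distribution, the lower its entropy

Entropies:
  H(A) = 0.9804 bits
  H(B) = 2.0000 bits
  H(C) = 1.8631 bits

Ranking: B > C > A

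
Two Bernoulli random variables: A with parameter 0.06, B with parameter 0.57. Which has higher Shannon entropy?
B

For binary distributions, entropy is maximized at p=0.5 and decreases as p moves toward 0 or 1.

H(A) = H(0.06) = 0.3274 bits
H(B) = H(0.57) = 0.9858 bits

Distribution B (p=0.57) is closer to uniform (p=0.5), so it has higher entropy.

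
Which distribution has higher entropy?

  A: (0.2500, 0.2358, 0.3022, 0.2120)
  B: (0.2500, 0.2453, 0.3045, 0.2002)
A

Both distributions are close to uniform, making this a harder comparison.

H(A) = 1.9876 bits
H(B) = 1.9842 bits

The distribution closer to uniform has higher entropy.
Answer: A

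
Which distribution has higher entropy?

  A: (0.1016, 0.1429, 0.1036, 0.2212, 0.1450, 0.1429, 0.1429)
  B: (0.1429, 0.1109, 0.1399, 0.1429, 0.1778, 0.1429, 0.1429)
B

Both distributions are close to uniform, making this a harder comparison.

H(A) = 2.7627 bits
H(B) = 2.7960 bits

The distribution closer to uniform has higher entropy.
Answer: B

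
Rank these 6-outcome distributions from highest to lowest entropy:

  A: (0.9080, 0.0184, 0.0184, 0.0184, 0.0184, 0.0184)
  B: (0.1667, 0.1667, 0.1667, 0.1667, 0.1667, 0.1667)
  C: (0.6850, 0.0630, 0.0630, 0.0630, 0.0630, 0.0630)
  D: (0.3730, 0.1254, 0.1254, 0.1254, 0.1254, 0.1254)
B > D > C > A

Key insight: Entropy is maximized by uniform distributions and minimized by concentrated distributions.

Entropies:
  H(A) = 0.6567 bits
  H(B) = 2.5850 bits
  H(C) = 1.6303 bits
  H(D) = 2.4088 bits

Ranking: B > D > C > A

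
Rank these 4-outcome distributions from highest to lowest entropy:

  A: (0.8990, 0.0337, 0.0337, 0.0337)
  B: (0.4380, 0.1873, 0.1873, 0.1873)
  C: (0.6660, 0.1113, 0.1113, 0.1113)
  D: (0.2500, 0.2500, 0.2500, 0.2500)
D > B > C > A

Key insight: Entropy is maximized by uniform distributions and minimized by concentrated distributions.

Entropies:
  H(A) = 0.6322 bits
  H(B) = 1.8796 bits
  H(C) = 1.4483 bits
  H(D) = 2.0000 bits

Ranking: D > B > C > A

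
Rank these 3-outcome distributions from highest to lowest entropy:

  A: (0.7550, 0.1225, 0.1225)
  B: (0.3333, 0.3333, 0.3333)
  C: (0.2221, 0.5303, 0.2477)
B > C > A

Key insight: Entropy is maximized by uniform distributions and minimized by concentrated distributions.

- Uniform distributions have maximum entropy log₂(3) = 1.5850 bits
- The more "peaked" or concentrated a distribution, the lower its entropy

Entropies:
  H(A) = 1.0483 bits
  H(B) = 1.5850 bits
  H(C) = 1.4661 bits

Ranking: B > C > A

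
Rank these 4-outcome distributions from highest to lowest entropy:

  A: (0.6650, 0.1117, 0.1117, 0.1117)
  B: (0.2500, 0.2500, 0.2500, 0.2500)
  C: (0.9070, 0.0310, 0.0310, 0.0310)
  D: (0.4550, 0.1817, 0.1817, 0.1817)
B > D > A > C

Key insight: Entropy is maximized by uniform distributions and minimized by concentrated distributions.

Entropies:
  H(A) = 1.4509 bits
  H(B) = 2.0000 bits
  H(C) = 0.5938 bits
  H(D) = 1.8580 bits

Ranking: B > D > A > C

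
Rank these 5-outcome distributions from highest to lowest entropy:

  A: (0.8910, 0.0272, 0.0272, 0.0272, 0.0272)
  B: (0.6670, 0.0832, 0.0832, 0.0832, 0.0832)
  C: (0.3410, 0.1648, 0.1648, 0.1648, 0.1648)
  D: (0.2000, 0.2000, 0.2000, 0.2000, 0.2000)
D > C > B > A

Key insight: Entropy is maximized by uniform distributions and minimized by concentrated distributions.

Entropies:
  H(A) = 0.7149 bits
  H(B) = 1.5840 bits
  H(C) = 2.2438 bits
  H(D) = 2.3219 bits

Ranking: D > C > B > A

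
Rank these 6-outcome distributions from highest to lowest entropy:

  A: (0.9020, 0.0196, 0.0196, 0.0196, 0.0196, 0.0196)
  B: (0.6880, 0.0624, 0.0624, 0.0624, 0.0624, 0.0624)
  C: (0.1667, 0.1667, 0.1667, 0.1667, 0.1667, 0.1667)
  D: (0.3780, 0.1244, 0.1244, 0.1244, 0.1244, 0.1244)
C > D > B > A

Key insight: Entropy is maximized by uniform distributions and minimized by concentrated distributions.

Entropies:
  H(A) = 0.6902 bits
  H(B) = 1.6199 bits
  H(C) = 2.5850 bits
  H(D) = 2.4009 bits

Ranking: C > D > B > A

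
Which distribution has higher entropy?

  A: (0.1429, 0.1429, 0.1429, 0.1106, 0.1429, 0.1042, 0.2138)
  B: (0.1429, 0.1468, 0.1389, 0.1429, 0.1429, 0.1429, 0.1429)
B

Both distributions are close to uniform, making this a harder comparison.

H(A) = 2.7713 bits
H(B) = 2.8072 bits

The distribution closer to uniform has higher entropy.
Answer: B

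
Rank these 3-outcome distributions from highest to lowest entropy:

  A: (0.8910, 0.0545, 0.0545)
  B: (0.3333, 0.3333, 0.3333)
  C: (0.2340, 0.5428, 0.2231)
B > C > A

Key insight: Entropy is maximized by uniform distributions and minimized by concentrated distributions.

- Uniform distributions have maximum entropy log₂(3) = 1.5850 bits
- The more "peaked" or concentrated a distribution, the lower its entropy

Entropies:
  H(A) = 0.6059 bits
  H(B) = 1.5850 bits
  H(C) = 1.4517 bits

Ranking: B > C > A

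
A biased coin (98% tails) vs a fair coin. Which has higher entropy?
Fair coin

The fair coin is uniform (p=0.5), maximizing binary entropy at 1 bit. The biased coin has H(0.98) ≈ 0.141 bits — its outcome is more predictable, so its entropy is lower.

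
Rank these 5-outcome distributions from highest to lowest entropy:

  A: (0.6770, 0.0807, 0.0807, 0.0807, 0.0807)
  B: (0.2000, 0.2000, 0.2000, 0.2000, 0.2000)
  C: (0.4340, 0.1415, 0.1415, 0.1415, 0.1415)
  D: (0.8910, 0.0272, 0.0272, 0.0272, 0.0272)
B > C > A > D

Key insight: Entropy is maximized by uniform distributions and minimized by concentrated distributions.

Entropies:
  H(A) = 1.5536 bits
  H(B) = 2.3219 bits
  H(C) = 2.1194 bits
  H(D) = 0.7149 bits

Ranking: B > C > A > D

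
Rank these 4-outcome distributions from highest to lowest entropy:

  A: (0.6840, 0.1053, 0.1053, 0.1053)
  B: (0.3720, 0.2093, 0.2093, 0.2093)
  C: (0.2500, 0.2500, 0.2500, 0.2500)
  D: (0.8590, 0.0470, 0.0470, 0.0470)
C > B > A > D

Key insight: Entropy is maximized by uniform distributions and minimized by concentrated distributions.

Entropies:
  H(A) = 1.4008 bits
  H(B) = 1.9476 bits
  H(C) = 2.0000 bits
  H(D) = 0.8103 bits

Ranking: C > B > A > D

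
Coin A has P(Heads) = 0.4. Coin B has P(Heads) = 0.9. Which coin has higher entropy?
A

For binary distributions, entropy is maximized at p=0.5 and decreases as p moves toward 0 or 1.

H(A) = H(0.4) = 0.9710 bits
H(B) = H(0.9) = 0.4690 bits

Distribution A (p=0.4) is closer to uniform (p=0.5), so it has higher entropy.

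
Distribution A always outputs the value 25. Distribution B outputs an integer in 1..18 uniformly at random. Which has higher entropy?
B

A is deterministic, so H(A) = 0. B is uniform over 18 outcomes, so H(B) = log₂(18) = 4.170 bits. Any distribution with genuine randomness has higher entropy than a deterministic one.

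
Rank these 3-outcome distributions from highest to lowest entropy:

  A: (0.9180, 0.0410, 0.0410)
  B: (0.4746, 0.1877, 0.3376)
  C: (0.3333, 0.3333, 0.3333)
C > B > A

Key insight: Entropy is maximized by uniform distributions and minimized by concentrated distributions.

- Uniform distributions have maximum entropy log₂(3) = 1.5850 bits
- The more "peaked" or concentrated a distribution, the lower its entropy

Entropies:
  H(A) = 0.4912 bits
  H(B) = 1.4922 bits
  H(C) = 1.5850 bits

Ranking: C > B > A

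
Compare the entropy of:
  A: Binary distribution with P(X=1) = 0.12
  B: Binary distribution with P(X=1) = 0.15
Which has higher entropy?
B

For binary distributions, entropy is maximized at p=0.5 and decreases as p moves toward 0 or 1.

H(A) = H(0.12) = 0.5294 bits
H(B) = H(0.15) = 0.6098 bits

Distribution B (p=0.15) is closer to uniform (p=0.5), so it has higher entropy.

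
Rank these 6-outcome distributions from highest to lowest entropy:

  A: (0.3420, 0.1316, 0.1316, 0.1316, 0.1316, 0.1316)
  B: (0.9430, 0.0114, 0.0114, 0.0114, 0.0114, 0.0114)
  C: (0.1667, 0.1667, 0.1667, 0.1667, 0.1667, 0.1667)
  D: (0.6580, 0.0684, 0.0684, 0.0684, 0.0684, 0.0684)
C > A > D > B

Key insight: Entropy is maximized by uniform distributions and minimized by concentrated distributions.

Entropies:
  H(A) = 2.4545 bits
  H(B) = 0.4478 bits
  H(C) = 2.5850 bits
  H(D) = 1.7208 bits

Ranking: C > A > D > B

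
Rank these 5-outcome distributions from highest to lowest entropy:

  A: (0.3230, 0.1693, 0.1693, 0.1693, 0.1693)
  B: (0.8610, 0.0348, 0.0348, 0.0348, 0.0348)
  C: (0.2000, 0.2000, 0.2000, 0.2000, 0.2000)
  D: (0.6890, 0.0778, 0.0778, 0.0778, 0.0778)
C > A > D > B

Key insight: Entropy is maximized by uniform distributions and minimized by concentrated distributions.

Entropies:
  H(A) = 2.2616 bits
  H(B) = 0.8596 bits
  H(C) = 2.3219 bits
  H(D) = 1.5163 bits

Ranking: C > A > D > B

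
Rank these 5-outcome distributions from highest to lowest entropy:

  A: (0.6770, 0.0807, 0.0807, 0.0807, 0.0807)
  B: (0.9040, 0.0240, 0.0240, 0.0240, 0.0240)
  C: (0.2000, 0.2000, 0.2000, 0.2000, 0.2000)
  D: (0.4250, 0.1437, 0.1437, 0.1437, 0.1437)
C > D > A > B

Key insight: Entropy is maximized by uniform distributions and minimized by concentrated distributions.

Entropies:
  H(A) = 1.5536 bits
  H(B) = 0.6482 bits
  H(C) = 2.3219 bits
  H(D) = 2.1337 bits

Ranking: C > D > A > B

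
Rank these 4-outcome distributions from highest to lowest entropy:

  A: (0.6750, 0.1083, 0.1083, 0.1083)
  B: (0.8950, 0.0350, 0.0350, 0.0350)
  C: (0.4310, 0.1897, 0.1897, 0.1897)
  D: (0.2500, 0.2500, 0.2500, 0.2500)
D > C > A > B

Key insight: Entropy is maximized by uniform distributions and minimized by concentrated distributions.

Entropies:
  H(A) = 1.4248 bits
  H(B) = 0.6511 bits
  H(C) = 1.8881 bits
  H(D) = 2.0000 bits

Ranking: D > C > A > B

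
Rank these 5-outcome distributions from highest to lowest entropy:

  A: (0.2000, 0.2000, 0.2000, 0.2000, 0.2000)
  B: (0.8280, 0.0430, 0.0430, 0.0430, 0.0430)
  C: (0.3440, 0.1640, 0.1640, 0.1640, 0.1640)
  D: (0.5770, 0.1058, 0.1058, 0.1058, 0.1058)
A > C > D > B

Key insight: Entropy is maximized by uniform distributions and minimized by concentrated distributions.

Entropies:
  H(A) = 2.3219 bits
  H(B) = 1.0063 bits
  H(C) = 2.2406 bits
  H(D) = 1.8288 bits

Ranking: A > C > D > B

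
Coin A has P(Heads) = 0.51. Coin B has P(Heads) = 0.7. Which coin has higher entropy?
A

For binary distributions, entropy is maximized at p=0.5 and decreases as p moves toward 0 or 1.

H(A) = H(0.51) = 0.9997 bits
H(B) = H(0.7) = 0.8813 bits

Distribution A (p=0.51) is closer to uniform (p=0.5), so it has higher entropy.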